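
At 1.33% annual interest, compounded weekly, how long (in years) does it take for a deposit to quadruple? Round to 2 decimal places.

104.25 years

(1 + 0.000255769)^(52t) = 4.
52t = ln 4 / ln(1 + 0.000255769) ≈ 1.3863/0.000255737 ≈ 5420.7914.
t ≈ 104.2460.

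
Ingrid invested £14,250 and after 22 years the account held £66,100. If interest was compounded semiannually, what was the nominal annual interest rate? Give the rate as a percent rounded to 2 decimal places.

7.10%

The 44-period growth factor is 66,100/14,250 = 4.6386.
r/2 = 4.6386^(1/44) − 1 ≈ 0.0354882, so r ≈ 2·0.0354882 = 7.09764%.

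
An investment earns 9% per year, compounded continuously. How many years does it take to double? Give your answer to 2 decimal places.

7.70 years

e^(0.09t) = 2, so 0.09t = ln 2 ≈ 0.69315.
t ≈ 0.69315/0.09 ≈ 7.7016.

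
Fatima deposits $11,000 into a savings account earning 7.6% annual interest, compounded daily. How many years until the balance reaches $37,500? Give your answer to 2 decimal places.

16.14 years

We need (1 + 0.000208219)^(365t) = 3.4091, so 365t = ln 3.4091 / ln 1.000208 ≈ 5890.7799.
t ≈ 5890.7799/365 = 16.1391 years.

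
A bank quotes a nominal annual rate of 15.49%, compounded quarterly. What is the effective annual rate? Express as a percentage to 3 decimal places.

EAR = (1 + 15.49%/4)^4 − 1 = (1 + 0.038725)^4 − 1.
(1 + 0.038725)^4 ≈ 1.164132, so EAR ≈ 16.41323%.

16.413%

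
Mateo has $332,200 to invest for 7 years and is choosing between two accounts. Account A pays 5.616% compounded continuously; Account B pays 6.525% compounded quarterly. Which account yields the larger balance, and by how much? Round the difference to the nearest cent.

Account A growth factor: e^(0.05616·7) = e^0.39312 ≈ 1.4815961702; balance ≈ 492,186.2477.
Account B growth factor: (1 + 0.0163125)^28 ≈ 1.57312589668; balance ≈ 522,592.4229.
Account B is larger by 30,406.1751.

Account B, by $30,406.18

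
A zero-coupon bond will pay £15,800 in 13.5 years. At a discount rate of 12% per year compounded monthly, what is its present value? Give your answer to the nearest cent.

£3,152.06

Periodic rate = 12%/12 = 0.01; 162 periods.
P = 15,800/(1 + 0.01)^162 ≈ 15,800/5.0125942639 ≈ 3,152.0604.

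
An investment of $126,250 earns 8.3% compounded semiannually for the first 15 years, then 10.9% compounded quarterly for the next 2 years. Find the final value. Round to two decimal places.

$530,174.47

Phase 1: 126,250·(1 + 0.0415)^30 ≈ 427,572.3525.
Phase 2: 427,572.3525·(1 + 0.02725)^8 ≈ 530,174.4747.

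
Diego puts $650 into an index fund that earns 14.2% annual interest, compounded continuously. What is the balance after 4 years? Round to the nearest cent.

$1,147.08

A = P·e^(rt) = 650·e^(0.142·4) = 650·e^0.568.
e^0.568 ≈ 1.764734052, so A ≈ 1,147.0771.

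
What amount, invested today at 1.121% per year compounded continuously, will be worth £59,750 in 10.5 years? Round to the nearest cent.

£53,115.26

P = A·e^(−rt) = 59,750·e^(−0.117705).
e^(−0.117705) ≈ 0.88895825662, so P ≈ 53,115.2558.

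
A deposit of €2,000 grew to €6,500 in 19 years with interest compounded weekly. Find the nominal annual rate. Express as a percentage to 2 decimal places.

The 988-period growth factor is 6,500/2,000 = 3.25.
r/52 = 3.25^(1/988) − 1 ≈ 0.00119368, so r ≈ 52·0.00119368 = 6.20715%.

6.21%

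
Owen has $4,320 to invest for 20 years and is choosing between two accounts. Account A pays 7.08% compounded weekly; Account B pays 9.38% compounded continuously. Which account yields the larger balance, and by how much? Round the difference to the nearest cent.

A: (1 + 0.0708/52)^1040 ≈ 4.1166383872, so 4,320 × 4.1166383872 ≈ 17,783.8778.
B: e^(0.0938·20) = e^1.876 ≈ 6.5273432009, so 4,320 × 6.5273432009 ≈ 28,198.1226.
Difference ≈ 10,414.2448 in favor of B.

Account B, by $10,414.24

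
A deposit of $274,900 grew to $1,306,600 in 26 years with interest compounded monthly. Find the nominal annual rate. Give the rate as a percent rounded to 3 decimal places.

6.010%

(1 + r/12)^312 = 1,306,600/274,900 = 4.753.
1 + r/12 = 4.753^(1/312) ≈ 1.005009, so r/12 ≈ 0.00500858.
r ≈ 12·0.00500858 = 6.01029%.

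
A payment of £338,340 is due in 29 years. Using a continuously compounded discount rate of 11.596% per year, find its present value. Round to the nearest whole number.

P = A·e^(−rt) = 338,340·e^(−3.36284).
e^(−3.36284) ≈ 0.0346367507572, so P ≈ 11,718.9983.

£11,719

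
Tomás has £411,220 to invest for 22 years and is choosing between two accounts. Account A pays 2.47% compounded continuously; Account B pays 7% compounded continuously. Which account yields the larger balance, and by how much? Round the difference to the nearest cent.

Account A growth factor: e^(0.0247·22) = e^0.5434 ≈ 1.72185121529; balance ≈ 708,059.6568.
Account B growth factor: e^(0.07·22) = e^1.54 ≈ 4.664590270988; balance ≈ 1,918,172.8112.
Account B is larger by 1,210,113.1545.

Account B, by £1,210,113.15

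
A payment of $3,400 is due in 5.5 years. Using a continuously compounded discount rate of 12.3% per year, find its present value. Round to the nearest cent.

P = A·e^(−rt) = 3,400·e^(−0.6765).
e^(−0.6765) ≈ 0.5083932585, so P ≈ 1,728.5371.

$1,728.54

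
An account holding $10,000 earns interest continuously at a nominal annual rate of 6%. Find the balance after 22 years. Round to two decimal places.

A = P·e^(rt) = 10,000·e^(0.06·22) = 10,000·e^1.32.
e^1.32 ≈ 3.7434213773, so A ≈ 37,434.2138.

$37,434.21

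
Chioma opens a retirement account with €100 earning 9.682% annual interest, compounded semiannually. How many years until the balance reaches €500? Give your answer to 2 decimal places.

17.02 years

We need (1 + 0.04841)^(2t) = 5, so 2t = ln 5 / ln 1.04841 ≈ 34.0444.
t ≈ 34.0444/2 = 17.0222 years.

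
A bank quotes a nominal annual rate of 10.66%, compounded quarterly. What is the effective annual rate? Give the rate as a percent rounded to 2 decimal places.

11.09%

EAR = (1 + 10.66%/4)^4 − 1 = (1 + 0.02665)^4 − 1.
(1 + 0.02665)^4 ≈ 1.110938, so EAR ≈ 11.09375%.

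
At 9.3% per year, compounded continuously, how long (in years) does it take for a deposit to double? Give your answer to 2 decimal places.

e^(0.093t) = 2, so 0.093t = ln 2 ≈ 0.69315.
t ≈ 0.69315/0.093 ≈ 7.4532.

7.45 years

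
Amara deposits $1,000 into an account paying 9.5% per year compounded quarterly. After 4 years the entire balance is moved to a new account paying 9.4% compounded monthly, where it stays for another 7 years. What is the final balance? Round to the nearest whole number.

$2,804

After 4 years at 9.5%: 1,000 × 1.455803088 ≈ 1,455.8031.
Then 7 years at 9.4%: 1,455.8031 × 1.925982473 ≈ 2,803.8512.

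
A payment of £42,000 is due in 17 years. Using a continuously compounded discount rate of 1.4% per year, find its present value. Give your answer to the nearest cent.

£33,104.51

P = A·e^(−rt) = 42,000·e^(−0.238).
e^(−0.238) ≈ 0.78820269109, so P ≈ 33,104.5130.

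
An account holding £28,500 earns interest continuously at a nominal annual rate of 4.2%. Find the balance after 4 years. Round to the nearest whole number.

£33,714

A = P·e^(rt) = 28,500·e^(0.042·4) = 28,500·e^0.168.
e^0.168 ≈ 1.1829366106, so A ≈ 33,713.6934.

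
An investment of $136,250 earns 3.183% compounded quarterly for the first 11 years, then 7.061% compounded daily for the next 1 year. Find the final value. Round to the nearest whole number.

Phase 1: 136,250·(1 + 0.0079575)^44 ≈ 193,105.3124.
Phase 2: 193,105.3124·(1 + 0.07061/365)^365 ≈ 207,231.9861.

$207,232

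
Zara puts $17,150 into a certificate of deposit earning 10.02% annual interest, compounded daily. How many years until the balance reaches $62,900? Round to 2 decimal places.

We need (1 + 0.000274521)^(365t) = 3.6676, so 365t = ln 3.6676 / ln 1.000275 ≈ 4734.5321.
t ≈ 4734.5321/365 = 12.9713 years.

12.97 years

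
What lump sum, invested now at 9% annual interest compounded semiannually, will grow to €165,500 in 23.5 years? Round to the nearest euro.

Growth factor = (1 + 0.045)^47 ≈ 7.91526849129.
P = 165,500/7.91526849129 ≈ 20,908.9559.

€20,909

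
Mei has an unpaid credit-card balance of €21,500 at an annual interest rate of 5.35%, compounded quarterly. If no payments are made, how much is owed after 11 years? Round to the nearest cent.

Growth factor = (1 + 0.013375)^44 ≈ 1.7942716083.
A ≈ 21,500 × 1.7942716083 ≈ 38,576.8396.

€38,576.84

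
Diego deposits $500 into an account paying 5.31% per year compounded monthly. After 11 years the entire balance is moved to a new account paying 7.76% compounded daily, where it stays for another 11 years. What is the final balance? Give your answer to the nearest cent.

$2,102.60

Phase 1: 500·(1 + 0.004425)^132 ≈ 895.5335.
Phase 2: 895.5335·(1 + 0.0776/365)^4015 ≈ 2,102.5977.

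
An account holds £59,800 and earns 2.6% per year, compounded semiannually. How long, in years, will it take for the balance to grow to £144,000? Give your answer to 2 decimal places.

34.02 years

(1 + 0.013)^(2t) = 144,000/59,800 = 2.408.
2t·ln(1 + 0.013) = ln(2.408); 2t = 0.87881/0.0129162 ≈ 68.0390.
t ≈ 34.0195 years.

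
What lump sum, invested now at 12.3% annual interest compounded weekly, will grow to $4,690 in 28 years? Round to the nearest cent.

$150.39

Periodic rate = 12.3%/52 = 0.00236538; 1456 periods.
P = 4,690/(1 + 0.123/52)^1456 ≈ 4,690/31.18487556 ≈ 150.3934.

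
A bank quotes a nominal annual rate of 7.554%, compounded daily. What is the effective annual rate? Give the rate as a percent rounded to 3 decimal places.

One year is 365 periods at 0.000206959 each: (1 + 0.000206959)^365 ≈ 1.078458.
EAR = 1.078458 − 1 ≈ 7.84579%.

7.846%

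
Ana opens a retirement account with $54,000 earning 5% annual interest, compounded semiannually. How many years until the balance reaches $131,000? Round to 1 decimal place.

We need (1 + 0.025)^(2t) = 2.4259, so 2t = ln 2.4259 / ln 1.025 ≈ 35.8898.
t ≈ 35.8898/2 = 17.9449 years.

17.9 years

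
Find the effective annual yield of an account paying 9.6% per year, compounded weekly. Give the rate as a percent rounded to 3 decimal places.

10.066%

One year is 52 periods at 0.00184615 each: (1 + 0.00184615)^52 ≈ 1.100662.
EAR = 1.100662 − 1 ≈ 10.06616%.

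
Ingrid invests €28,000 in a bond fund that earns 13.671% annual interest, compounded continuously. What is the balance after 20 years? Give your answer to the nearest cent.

€431,127.78

A = P·e^(rt) = 28,000·e^(0.13671·20) = 28,000·e^2.7342.
e^2.7342 ≈ 15.397420571, so A ≈ 431,127.7760.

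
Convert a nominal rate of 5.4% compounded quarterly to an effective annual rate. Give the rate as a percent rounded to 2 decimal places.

5.51%

One year is 4 periods at 0.0135 each: (1 + 0.0135)^4 ≈ 1.055103.
EAR = 1.055103 − 1 ≈ 5.51034%.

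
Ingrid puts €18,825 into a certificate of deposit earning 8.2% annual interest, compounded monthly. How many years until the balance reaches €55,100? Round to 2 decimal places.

13.14 years

We need (1 + 0.00683333)^(12t) = 2.927, so 12t = ln 2.927 / ln 1.006833 ≈ 157.7018.
t ≈ 157.7018/12 = 13.1418 years.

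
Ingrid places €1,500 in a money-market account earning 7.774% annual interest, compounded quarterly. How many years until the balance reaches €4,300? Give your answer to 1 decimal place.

13.7 years

(1 + 0.019435)^(4t) = 4,300/1,500 = 2.8667.
4t·ln(1 + 0.019435) = ln(2.8667); 4t = 1.0531/0.0192486 ≈ 54.7132.
t ≈ 13.6783 years.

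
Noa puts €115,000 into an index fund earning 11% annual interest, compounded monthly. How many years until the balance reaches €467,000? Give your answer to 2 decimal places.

12.80 years

We need (1 + 0.00916667)^(12t) = 4.0609, so 12t = ln 4.0609 / ln 1.009167 ≈ 153.5793.
t ≈ 153.5793/12 = 12.7983 years.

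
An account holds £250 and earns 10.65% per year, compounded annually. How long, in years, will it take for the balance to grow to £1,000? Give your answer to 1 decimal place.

13.7 years

We need (1 + 0.1065)^t = 4, so t = ln 4 / ln 1.1065 ≈ 13.6983.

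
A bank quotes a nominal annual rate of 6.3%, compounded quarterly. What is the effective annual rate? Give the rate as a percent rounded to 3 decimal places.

6.450%

One year is 4 periods at 0.01575 each: (1 + 0.01575)^4 ≈ 1.064504.
EAR = 1.064504 − 1 ≈ 6.45041%.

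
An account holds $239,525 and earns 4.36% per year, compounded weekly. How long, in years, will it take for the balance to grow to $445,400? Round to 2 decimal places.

(1 + 0.000838462)^(52t) = 445,400/239,525 = 1.8595.
52t·ln(1 + 0.000838462) = ln(1.8595); 52t = 0.62031/0.00083811 ≈ 740.1353.
t ≈ 14.2334 years.

14.23 years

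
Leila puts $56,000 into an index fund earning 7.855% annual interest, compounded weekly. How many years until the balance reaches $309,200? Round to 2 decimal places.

We need (1 + 0.00151058)^(52t) = 5.5214, so 52t = ln 5.5214 / ln 1.001511 ≈ 1131.9694.
t ≈ 1131.9694/52 = 21.7686 years.

21.77 years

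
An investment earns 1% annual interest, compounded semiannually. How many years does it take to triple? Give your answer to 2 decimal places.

110.14 years

(1 + 0.005)^(2t) = 3.
2t = ln 3 / ln(1 + 0.005) ≈ 1.0986/0.00498754 ≈ 220.2713.
t ≈ 110.1357.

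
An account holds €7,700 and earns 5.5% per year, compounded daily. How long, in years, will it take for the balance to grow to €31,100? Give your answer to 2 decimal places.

25.38 years

We need (1 + 0.000150685)^(365t) = 4.039, so 365t = ln 4.039 / ln 1.000151 ≈ 9264.9786.
t ≈ 9264.9786/365 = 25.3835 years.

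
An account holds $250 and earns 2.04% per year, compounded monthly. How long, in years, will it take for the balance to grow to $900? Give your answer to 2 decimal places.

(1 + 0.0017)^(12t) = 900/250 = 3.6.
12t·ln(1 + 0.0017) = ln(3.6); 12t = 1.2809/0.00169856 ≈ 754.1308.
t ≈ 62.8442 years.

62.84 years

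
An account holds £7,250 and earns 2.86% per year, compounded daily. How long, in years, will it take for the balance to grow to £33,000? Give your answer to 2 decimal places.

(1 + 0.0000783562)^(365t) = 33,000/7,250 = 4.5517.
365t·ln(1 + 0.0000783562) = ln(4.5517); 365t = 1.5155/7.83531e-05 ≈ 19342.0068.
t ≈ 52.9918 years.

52.99 years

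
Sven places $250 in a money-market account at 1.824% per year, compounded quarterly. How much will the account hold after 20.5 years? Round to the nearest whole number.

Growth factor = (1 + 0.00456)^82 ≈ 1.45218606.
A ≈ 250 × 1.45218606 ≈ 363.0465.

$363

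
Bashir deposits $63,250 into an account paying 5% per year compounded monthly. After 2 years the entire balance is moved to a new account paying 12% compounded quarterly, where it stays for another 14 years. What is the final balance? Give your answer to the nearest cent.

Phase 1: 63,250·(1 + 0.05/12)^24 ≈ 69,887.5395.
Phase 2: 69,887.5395·(1 + 0.03)^56 ≈ 365,834.2261.

$365,834.23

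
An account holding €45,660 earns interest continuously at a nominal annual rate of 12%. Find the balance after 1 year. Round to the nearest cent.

€51,481.51

A = P·e^(rt) = 45,660·e^(0.12·1) = 45,660·e^0.12.
e^0.12 ≈ 1.1274968516, so A ≈ 51,481.5062.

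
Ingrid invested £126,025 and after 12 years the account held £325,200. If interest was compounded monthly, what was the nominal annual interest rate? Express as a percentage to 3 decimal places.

7.926%

The 144-period growth factor is 325,200/126,025 = 2.58044.
r/12 = 2.58044^(1/144) − 1 ≈ 0.00660477, so r ≈ 12·0.00660477 = 7.92573%.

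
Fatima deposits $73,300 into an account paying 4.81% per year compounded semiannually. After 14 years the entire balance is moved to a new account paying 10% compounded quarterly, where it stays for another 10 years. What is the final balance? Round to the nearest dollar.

Phase 1: 73,300·(1 + 0.02405)^28 ≈ 142,592.4424.
Phase 2: 142,592.4424·(1 + 0.025)^40 ≈ 382,869.8108.

$382,870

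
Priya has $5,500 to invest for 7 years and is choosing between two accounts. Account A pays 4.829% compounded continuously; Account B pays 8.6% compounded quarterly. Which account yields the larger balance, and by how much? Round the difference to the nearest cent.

Account B, by $2,265.85

Account A growth factor: e^(0.04829·7) = e^0.33803 ≈ 1.402182568; balance ≈ 7,712.0041.
Account B growth factor: (1 + 0.0215)^28 ≈ 1.814154988; balance ≈ 9,977.8524.
Account B is larger by 2,265.8483.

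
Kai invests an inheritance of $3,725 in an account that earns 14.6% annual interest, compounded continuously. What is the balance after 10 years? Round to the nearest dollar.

A = P·e^(rt) = 3,725·e^(0.146·10) = 3,725·e^1.46.
e^1.46 ≈ 4.3059595283, so A ≈ 16,039.6992.

$16,040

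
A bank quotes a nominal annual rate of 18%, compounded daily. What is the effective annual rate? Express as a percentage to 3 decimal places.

EAR = (1 + 18%/365)^365 − 1 = (1 + 0.000493151)^365 − 1.
(1 + 0.000493151)^365 ≈ 1.197164, so EAR ≈ 19.71642%.

19.716%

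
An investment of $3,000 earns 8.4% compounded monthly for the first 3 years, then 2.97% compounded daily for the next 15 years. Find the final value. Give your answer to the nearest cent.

After 3 years at 8.4%: 3,000 × 1.285467023 ≈ 3,856.4011.
Then 15 years at 2.97%: 3,856.4011 × 1.56124234 ≈ 6,020.7766.

$6,020.78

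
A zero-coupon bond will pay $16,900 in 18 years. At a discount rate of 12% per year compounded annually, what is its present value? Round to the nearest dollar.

Growth factor = (1 + 0.12)^18 ≈ 7.689965795.
P = 16,900/7.689965795 ≈ 2,197.6691.

$2,198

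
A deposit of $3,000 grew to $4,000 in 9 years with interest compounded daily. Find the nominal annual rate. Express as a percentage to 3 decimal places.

The 3285-period growth factor is 4,000/3,000 = 1.33333.
r/365 = 1.33333^(1/3285) − 1 ≈ 0.0000875783, so r ≈ 365·0.0000875783 = 3.19661%.

3.197%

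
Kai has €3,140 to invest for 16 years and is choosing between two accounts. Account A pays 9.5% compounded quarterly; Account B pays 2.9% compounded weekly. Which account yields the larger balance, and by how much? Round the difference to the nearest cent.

Account A, by €9,110.65

Account A growth factor: (1 + 0.02375)^64 ≈ 4.4916979635; balance ≈ 14,103.9316.
Account B growth factor: (1 + 0.029/52)^832 ≈ 1.590217284; balance ≈ 4,993.2823.
Account A is larger by 9,110.6493.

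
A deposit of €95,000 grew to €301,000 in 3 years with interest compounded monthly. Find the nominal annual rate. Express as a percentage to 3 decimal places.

39.063%

(1 + r/12)^36 = 301,000/95,000 = 3.16842.
1 + r/12 = 3.16842^(1/36) ≈ 1.032553, so r/12 ≈ 0.0325529.
r ≈ 12·0.0325529 = 39.06346%.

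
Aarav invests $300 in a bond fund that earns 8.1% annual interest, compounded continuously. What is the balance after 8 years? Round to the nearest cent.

A = P·e^(rt) = 300·e^(0.081·8) = 300·e^0.648.
e^0.648 ≈ 1.91171358, so A ≈ 573.5141.

$573.51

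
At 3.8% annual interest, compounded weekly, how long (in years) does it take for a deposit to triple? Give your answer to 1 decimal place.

(1 + 0.000730769)^(52t) = 3.
52t = ln 3 / ln(1 + 0.000730769) ≈ 1.0986/0.000730502 ≈ 1503.9134.
t ≈ 28.9214.

28.9 years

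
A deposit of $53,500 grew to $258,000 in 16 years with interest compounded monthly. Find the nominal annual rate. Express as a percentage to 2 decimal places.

9.87%

The 192-period growth factor is 258,000/53,500 = 4.82243.
r/12 = 4.82243^(1/192) − 1 ≈ 0.00822782, so r ≈ 12·0.00822782 = 9.87338%.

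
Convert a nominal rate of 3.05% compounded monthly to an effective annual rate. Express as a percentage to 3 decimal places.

One year is 12 periods at 0.00254167 each: (1 + 0.00254167)^12 ≈ 1.03093.
EAR = 1.03093 − 1 ≈ 3.09300%.

3.093%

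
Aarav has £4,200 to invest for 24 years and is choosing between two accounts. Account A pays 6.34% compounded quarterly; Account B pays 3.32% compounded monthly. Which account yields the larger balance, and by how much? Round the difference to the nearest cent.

Account A growth factor: (1 + 0.01585)^96 ≈ 4.5252247494; balance ≈ 19,005.9439.
Account B growth factor: (1 + 0.0332/12)^288 ≈ 2.21599118; balance ≈ 9,307.1630.
Account A is larger by 9,698.7810.

Account A, by £9,698.78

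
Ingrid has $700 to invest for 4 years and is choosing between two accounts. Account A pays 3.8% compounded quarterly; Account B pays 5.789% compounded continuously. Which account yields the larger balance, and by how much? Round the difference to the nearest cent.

A: (1 + 0.0095)^16 ≈ 1.1633253, so 700 × 1.1633253 ≈ 814.3277.
B: e^(0.05789·4) = e^0.23156 ≈ 1.26056496, so 700 × 1.26056496 ≈ 882.3955.
Difference ≈ 68.0678 in favor of B.

Account B, by $68.07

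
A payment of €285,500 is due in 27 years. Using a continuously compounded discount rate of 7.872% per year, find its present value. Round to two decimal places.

P = A·e^(−rt) = 285,500·e^(−2.12544).
e^(−2.12544) ≈ 0.11938042932, so P ≈ 34,083.1126.

€34,083.11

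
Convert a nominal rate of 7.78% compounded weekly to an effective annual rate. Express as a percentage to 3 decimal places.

One year is 52 periods at 0.00149615 each: (1 + 0.00149615)^52 ≈ 1.080844.
EAR = 1.080844 − 1 ≈ 8.08436%.

8.084%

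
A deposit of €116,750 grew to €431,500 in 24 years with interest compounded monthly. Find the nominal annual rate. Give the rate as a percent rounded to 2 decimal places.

The 288-period growth factor is 431,500/116,750 = 3.69593.
r/12 = 3.69593^(1/288) − 1 ≈ 0.00454932, so r ≈ 12·0.00454932 = 5.45918%.

5.46%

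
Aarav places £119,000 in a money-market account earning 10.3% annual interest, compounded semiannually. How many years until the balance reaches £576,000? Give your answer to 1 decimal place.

15.7 years

(1 + 0.0515)^(2t) = 576,000/119,000 = 4.8403.
2t·ln(1 + 0.0515) = ln(4.8403); 2t = 1.577/0.0502177 ≈ 31.4029.
t ≈ 15.7015 years.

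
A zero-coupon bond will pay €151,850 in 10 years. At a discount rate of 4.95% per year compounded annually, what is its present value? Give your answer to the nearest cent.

Growth factor = (1 + 0.0495)^10 ≈ 1.62115458598.
P = 151,850/1.62115458598 ≈ 93,667.8102.

€93,667.81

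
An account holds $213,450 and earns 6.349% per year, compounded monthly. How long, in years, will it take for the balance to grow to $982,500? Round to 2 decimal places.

We need (1 + 0.00529083)^(12t) = 4.603, so 12t = ln 4.603 / ln 1.005291 ≈ 289.3179.
t ≈ 289.3179/12 = 24.1098 years.

24.11 years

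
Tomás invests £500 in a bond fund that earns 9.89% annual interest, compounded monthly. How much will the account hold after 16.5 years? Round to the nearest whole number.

Growth factor = (1 + 0.0989/12)^198 ≈ 5.079242514.
A ≈ 500 × 5.079242514 ≈ 2,539.6213.

£2,540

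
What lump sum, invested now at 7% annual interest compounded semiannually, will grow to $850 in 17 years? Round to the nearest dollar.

Periodic rate = 7%/2 = 0.035; 34 periods.
P = 850/(1 + 0.035)^34 ≈ 850/3.22086033 ≈ 263.9046.

$264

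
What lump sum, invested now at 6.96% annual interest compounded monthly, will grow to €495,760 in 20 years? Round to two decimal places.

Periodic rate = 6.96%/12 = 0.0058; 240 periods.
P = 495,760/(1 + 0.0058)^240 ≈ 495,760/4.00674319848 ≈ 123,731.4136.

€123,731.41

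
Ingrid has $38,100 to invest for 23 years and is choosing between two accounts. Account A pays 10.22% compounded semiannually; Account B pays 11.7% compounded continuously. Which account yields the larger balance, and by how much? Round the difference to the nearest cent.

Account B, by $184,656.69

A: (1 + 0.0511)^46 ≈ 9.8997826561, so 38,100 × 9.8997826561 ≈ 377,181.7192.
B: e^(0.117·23) = e^2.691 ≈ 14.7464149647, so 38,100 × 14.7464149647 ≈ 561,838.4102.
Difference ≈ 184,656.6910 in favor of B.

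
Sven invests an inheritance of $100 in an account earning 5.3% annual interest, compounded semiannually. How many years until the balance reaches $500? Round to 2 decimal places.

We need (1 + 0.0265)^(2t) = 5, so 2t = ln 5 / ln 1.0265 ≈ 61.5347.
t ≈ 61.5347/2 = 30.7674 years.

30.77 years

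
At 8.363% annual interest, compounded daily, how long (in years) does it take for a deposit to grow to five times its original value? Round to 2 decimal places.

19.25 years

(1 + 0.000229123)^(365t) = 5.
365t = ln 5 / ln(1 + 0.000229123) ≈ 1.6094/0.000229097 ≈ 7025.1361.
t ≈ 19.2469.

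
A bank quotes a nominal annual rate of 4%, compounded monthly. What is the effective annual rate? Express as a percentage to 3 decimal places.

4.074%

One year is 12 periods at 0.00333333 each: (1 + 0.00333333)^12 ≈ 1.040742.
EAR = 1.040742 − 1 ≈ 4.07415%.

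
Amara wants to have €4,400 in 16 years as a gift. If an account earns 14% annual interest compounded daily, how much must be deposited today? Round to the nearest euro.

Periodic rate = 14%/365 = 0.000383562; 5840 periods.
P = 4,400/(1 + 0.14/365)^5840 ≈ 4,400/9.389297913 ≈ 468.6186.

€469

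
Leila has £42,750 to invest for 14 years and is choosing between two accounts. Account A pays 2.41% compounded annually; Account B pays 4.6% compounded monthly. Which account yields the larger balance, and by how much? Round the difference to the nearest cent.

Account B, by £21,633.03

A: (1 + 0.0241)^14 ≈ 1.3957033662, so 42,750 × 1.3957033662 ≈ 59,666.3189.
B: (1 + 0.046/12)^168 ≈ 1.9017391546, so 42,750 × 1.9017391546 ≈ 81,299.3489.
Difference ≈ 21,633.0300 in favor of B.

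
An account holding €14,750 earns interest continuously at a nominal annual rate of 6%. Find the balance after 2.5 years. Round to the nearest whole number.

€17,137

A = P·e^(rt) = 14,750·e^(0.06·2.5) = 14,750·e^0.15.
e^0.15 ≈ 1.1618342427, so A ≈ 17,137.0551.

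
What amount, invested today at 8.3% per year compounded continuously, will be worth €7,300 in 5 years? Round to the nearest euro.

P = A·e^(−rt) = 7,300·e^(−0.415).
e^(−0.415) ≈ 0.6603402807, so P ≈ 4,820.4840.

€4,820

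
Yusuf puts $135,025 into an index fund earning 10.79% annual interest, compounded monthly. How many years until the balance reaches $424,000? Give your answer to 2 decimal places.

10.65 years

We need (1 + 0.00899167)^(12t) = 3.1402, so 12t = ln 3.1402 / ln 1.008992 ≈ 127.8306.
t ≈ 127.8306/12 = 10.6526 years.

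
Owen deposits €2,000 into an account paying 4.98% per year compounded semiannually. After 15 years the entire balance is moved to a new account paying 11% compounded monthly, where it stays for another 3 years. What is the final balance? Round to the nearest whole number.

€5,810

After 15 years at 4.98%: 2,000 × 2.091437034 ≈ 4,182.8741.
Then 3 years at 11%: 4,182.8741 × 1.388878629 ≈ 5,809.5044.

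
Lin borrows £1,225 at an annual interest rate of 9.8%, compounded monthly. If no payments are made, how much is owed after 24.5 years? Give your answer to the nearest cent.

Growth factor = (1 + 0.098/12)^294 ≈ 10.927133081.
A ≈ 1,225 × 10.927133081 ≈ 13,385.7380.

£13,385.74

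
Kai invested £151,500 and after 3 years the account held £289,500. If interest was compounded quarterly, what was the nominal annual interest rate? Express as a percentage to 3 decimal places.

22.179%

(1 + r/4)^12 = 289,500/151,500 = 1.91089.
1 + r/4 = 1.91089^(1/12) ≈ 1.055447, so r/4 ≈ 0.0554468.
r ≈ 4·0.0554468 = 22.17870%.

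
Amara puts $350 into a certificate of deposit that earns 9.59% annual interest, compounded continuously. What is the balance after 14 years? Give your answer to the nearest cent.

A = P·e^(rt) = 350·e^(0.0959·14) = 350·e^1.3426.
e^1.3426 ≈ 3.828985938, so A ≈ 1,340.1451.

$1,340.15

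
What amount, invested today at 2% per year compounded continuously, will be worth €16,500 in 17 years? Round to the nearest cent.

P = A·e^(−rt) = 16,500·e^(−0.34).
e^(−0.34) ≈ 0.71177032276, so P ≈ 11,744.2103.

€11,744.21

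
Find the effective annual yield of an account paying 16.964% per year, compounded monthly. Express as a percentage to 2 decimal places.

18.35%

EAR = (1 + 16.964%/12)^12 − 1 = (1 + 0.0141367)^12 − 1.
(1 + 0.0141367)^12 ≈ 1.183472, so EAR ≈ 18.34715%.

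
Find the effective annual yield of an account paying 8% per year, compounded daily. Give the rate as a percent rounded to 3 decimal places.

8.328%

EAR = (1 + 8%/365)^365 − 1 = (1 + 0.000219178)^365 − 1.
(1 + 0.000219178)^365 ≈ 1.083278, so EAR ≈ 8.32776%.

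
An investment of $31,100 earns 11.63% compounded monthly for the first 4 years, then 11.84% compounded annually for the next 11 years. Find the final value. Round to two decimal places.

$169,196.04

Phase 1: 31,100·(1 + 0.1163/12)^48 ≈ 49,410.7493.
Phase 2: 49,410.7493·(1 + 0.1184)^11 ≈ 169,196.0353.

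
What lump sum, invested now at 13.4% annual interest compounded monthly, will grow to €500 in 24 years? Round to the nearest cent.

€20.42

Periodic rate = 13.4%/12 = 0.0111667; 288 periods.
P = 500/(1 + 0.134/12)^288 ≈ 500/24.4878374 ≈ 20.4183.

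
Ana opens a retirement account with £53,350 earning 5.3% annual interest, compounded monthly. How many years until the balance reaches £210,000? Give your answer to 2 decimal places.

(1 + 0.00441667)^(12t) = 210,000/53,350 = 3.9363.
12t·ln(1 + 0.00441667) = ln(3.9363); 12t = 1.3702/0.00440694 ≈ 310.9262.
t ≈ 25.9105 years.

25.91 years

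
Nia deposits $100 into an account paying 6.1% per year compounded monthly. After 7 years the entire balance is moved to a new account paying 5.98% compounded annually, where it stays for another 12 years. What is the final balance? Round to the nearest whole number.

$307

After 7 years at 6.1%: 100 × 1.5309958 ≈ 153.0996.
Then 12 years at 5.98%: 153.0996 × 2.00764528 ≈ 307.3696.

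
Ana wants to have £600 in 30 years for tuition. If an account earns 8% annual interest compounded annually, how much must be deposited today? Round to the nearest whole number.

Annual rate = 8% = 0.08; 30 periods.
P = 600/(1 + 0.08)^30 ≈ 600/10.0626569 ≈ 59.6264.

£60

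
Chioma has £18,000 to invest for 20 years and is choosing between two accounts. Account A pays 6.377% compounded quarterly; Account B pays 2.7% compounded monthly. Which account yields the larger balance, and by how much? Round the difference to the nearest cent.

Account A growth factor: (1 + 0.0159425)^80 ≈ 3.544298462; balance ≈ 63,797.3723.
Account B growth factor: (1 + 0.00225)^240 ≈ 1.7149662647; balance ≈ 30,869.3928.
Account A is larger by 32,927.9796.

Account A, by £32,927.98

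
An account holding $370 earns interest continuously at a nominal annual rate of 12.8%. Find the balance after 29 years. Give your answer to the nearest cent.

A = P·e^(rt) = 370·e^(0.128·29) = 370·e^3.712.
e^3.712 ≈ 40.935595902, so A ≈ 15,146.1705.

$15,146.17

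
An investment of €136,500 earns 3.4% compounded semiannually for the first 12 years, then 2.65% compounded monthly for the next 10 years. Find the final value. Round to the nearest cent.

After 12 years at 3.4%: 136,500 × 1.49865915188 ≈ 204,566.9742.
Then 10 years at 2.65%: 204,566.9742 × 1.30305020263 ≈ 266,561.0372.

€266,561.04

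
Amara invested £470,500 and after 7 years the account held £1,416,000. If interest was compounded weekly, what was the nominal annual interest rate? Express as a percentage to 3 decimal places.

15.764%

The 364-period growth factor is 1,416,000/470,500 = 3.00956.
r/52 = 3.00956^(1/364) − 1 ≈ 0.0030315, so r ≈ 52·0.0030315 = 15.76378%.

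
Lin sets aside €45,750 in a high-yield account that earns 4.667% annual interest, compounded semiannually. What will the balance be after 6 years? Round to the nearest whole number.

Growth factor = (1 + 0.023335)^12 ≈ 1.3189062823.
A ≈ 45,750 × 1.3189062823 ≈ 60,339.9624.

€60,340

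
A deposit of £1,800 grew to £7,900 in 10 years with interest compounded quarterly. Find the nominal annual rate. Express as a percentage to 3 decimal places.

The 40-period growth factor is 7,900/1,800 = 4.38889.
r/4 = 4.38889^(1/40) − 1 ≈ 0.0376691, so r ≈ 4·0.0376691 = 15.06762%.

15.068%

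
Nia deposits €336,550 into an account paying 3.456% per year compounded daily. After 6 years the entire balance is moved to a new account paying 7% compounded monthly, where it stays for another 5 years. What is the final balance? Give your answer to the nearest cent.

Phase 1: 336,550·(1 + 0.03456/365)^2190 ≈ 414,095.6187.
Phase 2: 414,095.6187·(1 + 0.07/12)^60 ≈ 587,032.4089.

€587,032.41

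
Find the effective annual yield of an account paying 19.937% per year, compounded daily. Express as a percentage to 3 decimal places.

22.057%

EAR = (1 + 19.937%/365)^365 − 1 = (1 + 0.000546219)^365 − 1.
(1 + 0.000546219)^365 ≈ 1.220567, so EAR ≈ 22.05671%.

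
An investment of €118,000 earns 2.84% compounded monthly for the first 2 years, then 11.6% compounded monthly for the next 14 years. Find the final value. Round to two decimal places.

€628,677.50

Phase 1: 118,000·(1 + 0.0284/12)^24 ≈ 124,888.0226.
Phase 2: 124,888.0226·(1 + 0.116/12)^168 ≈ 628,677.4986.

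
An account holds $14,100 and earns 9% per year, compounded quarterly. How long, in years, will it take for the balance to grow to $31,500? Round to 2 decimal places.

9.03 years

(1 + 0.0225)^(4t) = 31,500/14,100 = 2.234.
4t·ln(1 + 0.0225) = ln(2.234); 4t = 0.80381/0.0222506 ≈ 36.1254.
t ≈ 9.0314 years.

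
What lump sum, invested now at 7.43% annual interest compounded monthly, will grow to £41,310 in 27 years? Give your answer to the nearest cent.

£5,591.18

Growth factor = (1 + 0.0743/12)^324 ≈ 7.3884278051.
P = 41,310/7.3884278051 ≈ 5,591.1760.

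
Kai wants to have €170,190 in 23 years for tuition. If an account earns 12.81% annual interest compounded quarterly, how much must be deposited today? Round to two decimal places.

Growth factor = (1 + 0.032025)^92 ≈ 18.1760723788.
P = 170,190/18.1760723788 ≈ 9,363.4090.

€9,363.41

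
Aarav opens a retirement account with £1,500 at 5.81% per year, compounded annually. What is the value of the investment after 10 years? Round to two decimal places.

£2,638.51

Growth factor = (1 + 0.0581)^10 ≈ 1.759005283.
A ≈ 1,500 × 1.759005283 ≈ 2,638.5079.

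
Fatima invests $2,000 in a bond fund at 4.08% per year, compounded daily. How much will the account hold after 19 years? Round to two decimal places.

$4,341.86

Periodic rate = 4.08%/365 = 0.000111781; periods = 365·19 = 6935.
A = 2,000·(1 + 0.0408/365)^6935 ≈ 2,000·2.170932236 ≈ 4,341.8645.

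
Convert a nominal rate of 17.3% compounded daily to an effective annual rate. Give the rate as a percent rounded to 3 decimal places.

One year is 365 periods at 0.000473973 each: (1 + 0.000473973)^365 ≈ 1.188817.
EAR = 1.188817 − 1 ≈ 18.88174%.

18.882%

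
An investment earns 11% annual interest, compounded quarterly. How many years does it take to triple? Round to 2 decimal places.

10.12 years

(1 + 0.0275)^(4t) = 3.
4t = ln 3 / ln(1 + 0.0275) ≈ 1.0986/0.0271287 ≈ 40.4964.
t ≈ 10.1241.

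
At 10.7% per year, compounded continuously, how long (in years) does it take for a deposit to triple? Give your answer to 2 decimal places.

e^(0.107t) = 3, so 0.107t = ln 3 ≈ 1.0986.
t ≈ 1.0986/0.107 ≈ 10.2674.

10.27 years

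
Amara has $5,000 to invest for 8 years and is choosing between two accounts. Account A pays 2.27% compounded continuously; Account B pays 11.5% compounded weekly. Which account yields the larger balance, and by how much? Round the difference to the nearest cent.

Account B, by $6,538.04

Account A growth factor: e^(0.0227·8) = e^0.1816 ≈ 1.199134444; balance ≈ 5,995.6722.
Account B growth factor: (1 + 0.115/52)^416 ≈ 2.5067427211; balance ≈ 12,533.7136.
Account B is larger by 6,538.0414.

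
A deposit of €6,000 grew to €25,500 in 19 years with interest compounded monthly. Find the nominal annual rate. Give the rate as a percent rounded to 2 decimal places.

The 228-period growth factor is 25,500/6,000 = 4.25.
r/12 = 4.25^(1/228) − 1 ≈ 0.00636632, so r ≈ 12·0.00636632 = 7.63958%.

7.64%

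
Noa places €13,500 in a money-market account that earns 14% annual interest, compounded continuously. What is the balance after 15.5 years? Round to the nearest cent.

€118,236.83

A = P·e^(rt) = 13,500·e^(0.14·15.5) = 13,500·e^2.17.
e^2.17 ≈ 8.75828404074, so A ≈ 118,236.8346.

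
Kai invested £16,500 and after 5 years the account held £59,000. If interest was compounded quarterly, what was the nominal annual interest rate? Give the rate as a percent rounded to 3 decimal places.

(1 + r/4)^20 = 59,000/16,500 = 3.57576.
1 + r/4 = 3.57576^(1/20) ≈ 1.065782, so r/4 ≈ 0.0657821.
r ≈ 4·0.0657821 = 26.31282%.

26.313%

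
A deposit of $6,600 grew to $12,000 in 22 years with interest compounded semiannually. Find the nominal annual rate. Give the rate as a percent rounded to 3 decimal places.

2.736%

(1 + r/2)^44 = 12,000/6,600 = 1.81818.
1 + r/2 = 1.81818^(1/44) ≈ 1.01368, so r/2 ≈ 0.0136799.
r ≈ 2·0.0136799 = 2.73599%.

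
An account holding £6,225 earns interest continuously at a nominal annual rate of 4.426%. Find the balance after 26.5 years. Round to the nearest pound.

£20,115

A = P·e^(rt) = 6,225·e^(0.04426·26.5) = 6,225·e^1.17289.
e^1.17289 ≈ 3.2313176654, so A ≈ 20,114.9525.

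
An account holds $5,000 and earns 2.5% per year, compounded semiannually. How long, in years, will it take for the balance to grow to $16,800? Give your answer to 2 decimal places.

48.78 years

(1 + 0.0125)^(2t) = 16,800/5,000 = 3.36.
2t·ln(1 + 0.0125) = ln(3.36); 2t = 1.2119/0.0124225 ≈ 97.5600.
t ≈ 48.7800 years.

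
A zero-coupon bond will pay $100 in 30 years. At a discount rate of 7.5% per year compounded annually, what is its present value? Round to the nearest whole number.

$11

Growth factor = (1 + 0.075)^30 ≈ 8.7549552.
P = 100/8.7549552 ≈ 11.4221.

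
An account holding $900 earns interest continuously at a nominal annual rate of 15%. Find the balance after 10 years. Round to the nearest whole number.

A = P·e^(rt) = 900·e^(0.15·10) = 900·e^1.5.
e^1.5 ≈ 4.48168907, so A ≈ 4,033.5202.

$4,034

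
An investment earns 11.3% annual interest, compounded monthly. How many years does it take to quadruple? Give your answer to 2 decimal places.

(1 + 0.00941667)^(12t) = 4.
12t = ln 4 / ln(1 + 0.00941667) ≈ 1.3863/0.00937261 ≈ 147.9092.
t ≈ 12.3258.

12.33 years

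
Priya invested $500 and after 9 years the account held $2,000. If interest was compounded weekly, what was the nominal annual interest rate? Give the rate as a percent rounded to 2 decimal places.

15.43%

The 468-period growth factor is 2,000/500 = 4.
r/52 = 4^(1/468) − 1 ≈ 0.00296656, so r ≈ 52·0.00296656 = 15.42611%.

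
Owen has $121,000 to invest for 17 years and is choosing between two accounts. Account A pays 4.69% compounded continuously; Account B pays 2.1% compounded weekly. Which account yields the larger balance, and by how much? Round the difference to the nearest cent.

Account A growth factor: e^(0.0469·17) = e^0.7973 ≈ 2.21954007279; balance ≈ 268,564.3488.
Account B growth factor: (1 + 0.021/52)^884 ≈ 1.42893288704; balance ≈ 172,900.8793.
Account A is larger by 95,663.4695.

Account A, by $95,663.47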